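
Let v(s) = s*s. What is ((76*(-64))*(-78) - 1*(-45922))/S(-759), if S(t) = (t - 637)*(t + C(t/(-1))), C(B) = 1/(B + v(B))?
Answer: 61334531940/152799724091 ≈ 0.40140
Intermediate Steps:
v(s) = s²
C(B) = 1/(B + B²)
S(t) = (-637 + t)*(t - 1/(t*(1 - t))) (S(t) = (t - 637)*(t + 1/(((t/(-1)))*(1 + t/(-1)))) = (-637 + t)*(t + 1/(((t*(-1)))*(1 + t*(-1)))) = (-637 + t)*(t + 1/(((-t))*(1 - t))) = (-637 + t)*(t + (-1/t)/(1 - t)) = (-637 + t)*(t - 1/(t*(1 - t))))
((76*(-64))*(-78) - 1*(-45922))/S(-759) = ((76*(-64))*(-78) - 1*(-45922))/(((-637 - 759 + (-759)²*(-1 - 759)*(-637 - 759))/((-759)*(-1 - 759)))) = (-4864*(-78) + 45922)/((-1/759*(-637 - 759 + 576081*(-760)*(-1396))/(-760))) = (379392 + 45922)/((-1/759*(-1/760)*(-637 - 759 + 611198897760))) = 425314/((-1/759*(-1/760)*611198896364)) = 425314/(152799724091/144210) = 425314*(144210/152799724091) = 61334531940/152799724091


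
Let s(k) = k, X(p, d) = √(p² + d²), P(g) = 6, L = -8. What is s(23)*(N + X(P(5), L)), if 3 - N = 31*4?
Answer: -2553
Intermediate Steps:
X(p, d) = √(d² + p²)
N = -121 (N = 3 - 31*4 = 3 - 1*124 = 3 - 124 = -121)
s(23)*(N + X(P(5), L)) = 23*(-121 + √((-8)² + 6²)) = 23*(-121 + √(64 + 36)) = 23*(-121 + √100) = 23*(-121 + 10) = 23*(-111) = -2553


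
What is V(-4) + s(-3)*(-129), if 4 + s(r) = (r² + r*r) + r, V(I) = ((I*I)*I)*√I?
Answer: -1419 - 128*I ≈ -1419.0 - 128.0*I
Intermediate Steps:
V(I) = I^(7/2) (V(I) = (I²*I)*√I = I³*√I = I^(7/2))
s(r) = -4 + r + 2*r² (s(r) = -4 + ((r² + r*r) + r) = -4 + ((r² + r²) + r) = -4 + (2*r² + r) = -4 + (r + 2*r²) = -4 + r + 2*r²)
V(-4) + s(-3)*(-129) = (-4)^(7/2) + (-4 - 3 + 2*(-3)²)*(-129) = -128*I + (-4 - 3 + 2*9)*(-129) = -128*I + (-4 - 3 + 18)*(-129) = -128*I + 11*(-129) = -128*I - 1419 = -1419 - 128*I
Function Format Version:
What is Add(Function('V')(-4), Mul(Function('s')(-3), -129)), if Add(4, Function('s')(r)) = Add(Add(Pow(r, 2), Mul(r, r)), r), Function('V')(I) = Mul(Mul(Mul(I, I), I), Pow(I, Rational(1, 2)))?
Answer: Add(-1419, Mul(-128, I)) ≈ Add(-1419.0, Mul(-128.00, I))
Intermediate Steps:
Function('V')(I) = Pow(I, Rational(7, 2)) (Function('V')(I) = Mul(Mul(Pow(I, 2), I), Pow(I, Rational(1, 2))) = Mul(Pow(I, 3), Pow(I, Rational(1, 2))) = Pow(I, Rational(7, 2)))
Function('s')(r) = Add(-4, r, Mul(2, Pow(r, 2))) (Function('s')(r) = Add(-4, Add(Add(Pow(r, 2), Mul(r, r)), r)) = Add(-4, Add(Add(Pow(r, 2), Pow(r, 2)), r)) = Add(-4, Add(Mul(2, Pow(r, 2)), r)) = Add(-4, Add(r, Mul(2, Pow(r, 2)))) = Add(-4, r, Mul(2, Pow(r, 2))))
Add(Function('V')(-4), Mul(Function('s')(-3), -129)) = Add(Pow(-4, Rational(7, 2)), Mul(Add(-4, -3, Mul(2, Pow(-3, 2))), -129)) = Add(Mul(-128, I), Mul(Add(-4, -3, Mul(2, 9)), -129)) = Add(Mul(-128, I), Mul(Add(-4, -3, 18), -129)) = Add(Mul(-128, I), Mul(11, -129)) = Add(Mul(-128, I), -1419) = Add(-1419, Mul(-128, I))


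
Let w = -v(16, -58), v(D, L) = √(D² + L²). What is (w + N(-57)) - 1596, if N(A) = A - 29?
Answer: -1682 - 2*√905 ≈ -1742.2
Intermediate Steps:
N(A) = -29 + A
w = -2*√905 (w = -√(16² + (-58)²) = -√(256 + 3364) = -√3620 = -2*√905 ≈ -60.166)
(w + N(-57)) - 1596 = (-2*√905 + (-29 - 57)) - 1596 = (-2*√905 - 86) - 1596 = (-86 - 2*√905) - 1596 = -1682 - 2*√905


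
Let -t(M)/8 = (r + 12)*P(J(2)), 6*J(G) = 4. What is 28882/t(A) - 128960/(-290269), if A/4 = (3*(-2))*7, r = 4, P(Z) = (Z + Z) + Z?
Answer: -4175267749/37154432 ≈ -112.38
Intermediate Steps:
J(G) = ⅔ (J(G) = (⅙)*4 = ⅔)
P(Z) = 3*Z (P(Z) = 2*Z + Z = 3*Z)
A = -168 (A = 4*((3*(-2))*7) = 4*(-6*7) = 4*(-42) = -168)
t(M) = -256 (t(M) = -8*(4 + 12)*3*(⅔) = -128*2 = -8*32 = -256)
28882/t(A) - 128960/(-290269) = 28882/(-256) - 128960/(-290269) = 28882*(-1/256) - 128960*(-1/290269) = -14441/128 + 128960/290269 = -4175267749/37154432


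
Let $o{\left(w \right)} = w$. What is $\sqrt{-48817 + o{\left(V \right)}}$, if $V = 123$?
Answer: $i \sqrt{48694} \approx 220.67 i$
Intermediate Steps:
$\sqrt{-48817 + o{\left(V \right)}} = \sqrt{-48817 + 123} = \sqrt{-48694} = i \sqrt{48694}$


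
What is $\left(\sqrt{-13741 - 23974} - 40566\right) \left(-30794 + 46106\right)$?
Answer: $-621146592 + 15312 i \sqrt{37715} \approx -6.2115 \cdot 10^{8} + 2.9736 \cdot 10^{6} i$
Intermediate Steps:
$\left(\sqrt{-13741 - 23974} - 40566\right) \left(-30794 + 46106\right) = \left(\sqrt{-37715} - 40566\right) 15312 = \left(i \sqrt{37715} - 40566\right) 15312 = \left(-40566 + i \sqrt{37715}\right) 15312 = -621146592 + 15312 i \sqrt{37715}$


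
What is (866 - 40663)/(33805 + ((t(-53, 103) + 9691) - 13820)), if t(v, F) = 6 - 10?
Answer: -39797/29672 ≈ -1.3412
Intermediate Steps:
t(v, F) = -4
(866 - 40663)/(33805 + ((t(-53, 103) + 9691) - 13820)) = (866 - 40663)/(33805 + ((-4 + 9691) - 13820)) = -39797/(33805 + (9687 - 13820)) = -39797/(33805 - 4133) = -39797/29672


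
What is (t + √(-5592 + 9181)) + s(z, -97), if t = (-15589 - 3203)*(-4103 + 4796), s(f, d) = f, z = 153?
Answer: -13022703 + √3589 ≈ -1.3023e+7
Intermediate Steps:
t = -13022856 (t = -18792*693 = -13022856)
(t + √(-5592 + 9181)) + s(z, -97) = (-13022856 + √(-5592 + 9181)) + 153 = (-13022856 + √3589) + 153 = -13022703 + √3589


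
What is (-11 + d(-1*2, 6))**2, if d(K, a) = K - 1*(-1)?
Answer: 144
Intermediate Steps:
d(K, a) = 1 + K (d(K, a) = K + 1 = 1 + K)
(-11 + d(-1*2, 6))**2 = (-11 + (1 - 1*2))**2 = (-11 + (1 - 2))**2 = (-11 - 1)**2 = (-12)**2 = 144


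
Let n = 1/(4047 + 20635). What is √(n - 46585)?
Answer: I*√28379634336858/24682 ≈ 215.84*I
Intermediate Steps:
n = 1/24682 ≈ 4.0515e-5
√(n - 46585) = √(1/24682 - 46585) = √(-1149810969/24682) = I*√28379634336858/24682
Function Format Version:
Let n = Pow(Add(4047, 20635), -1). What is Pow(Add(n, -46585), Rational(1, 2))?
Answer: Mul(Rational(1, 24682), I, Pow(28379634336858, Rational(1, 2))) ≈ Mul(215.84, I)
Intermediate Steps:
n = Rational(1, 24682) (n = Pow(24682, -1) = Rational(1, 24682) ≈ 4.0515e-5)
Pow(Add(n, -46585), Rational(1, 2)) = Pow(Add(Rational(1, 24682), -46585), Rational(1, 2)) = Pow(Rational(-1149810969, 24682), Rational(1, 2)) = Mul(Rational(1, 24682), I, Pow(28379634336858, Rational(1, 2)))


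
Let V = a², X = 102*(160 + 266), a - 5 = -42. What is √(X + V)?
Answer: √44821 ≈ 211.71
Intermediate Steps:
a = -37 (a = 5 - 42 = -37)
X = 43452 (X = 102*426 = 43452)
V = 1369 (V = (-37)² = 1369)
√(X + V) = √(43452 + 1369) = √44821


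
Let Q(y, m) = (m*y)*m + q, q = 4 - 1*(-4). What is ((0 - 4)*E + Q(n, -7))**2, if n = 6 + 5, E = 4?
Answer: 281961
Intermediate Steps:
q = 8 (q = 4 + 4 = 8)
n = 11
Q(y, m) = 8 + y*m**2 (Q(y, m) = (m*y)*m + 8 = y*m**2 + 8 = 8 + y*m**2)
((0 - 4)*E + Q(n, -7))**2 = ((0 - 4)*4 + (8 + 11*(-7)**2))**2 = (-4*4 + (8 + 11*49))**2 = (-16 + (8 + 539))**2 = (-16 + 547)**2 = 531**2 = 281961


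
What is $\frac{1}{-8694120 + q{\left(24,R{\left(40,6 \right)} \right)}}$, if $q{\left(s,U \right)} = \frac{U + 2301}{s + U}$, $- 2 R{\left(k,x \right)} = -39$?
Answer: $- \frac{29}{252127933} \approx -1.1502 \cdot 10^{-7}$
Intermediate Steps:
$R{\left(k,x \right)} = \frac{39}{2}$ ($R{\left(k,x \right)} = \left(- \frac{1}{2}\right) \left(-39\right) = \frac{39}{2}$)
$q{\left(s,U \right)} = \frac{2301 + U}{U + s}$
$\frac{1}{-8694120 + q{\left(24,R{\left(40,6 \right)} \right)}} = \frac{1}{-8694120 + \frac{2301 + \frac{39}{2}}{\frac{39}{2} + 24}} = \frac{1}{-8694120 + \frac{1}{\frac{87}{2}} \cdot \frac{4641}{2}} = \frac{1}{-8694120 + \frac{2}{87} \cdot \frac{4641}{2}} = \frac{1}{-8694120 + \frac{1547}{29}} = \frac{1}{- \frac{252127933}{29}} = - \frac{29}{252127933}$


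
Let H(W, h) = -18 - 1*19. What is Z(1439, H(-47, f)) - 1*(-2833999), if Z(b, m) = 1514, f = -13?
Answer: 2835513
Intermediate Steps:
H(W, h) = -37 (H(W, h) = -18 - 19 = -37)
Z(1439, H(-47, f)) - 1*(-2833999) = 1514 - 1*(-2833999) = 1514 + 2833999 = 2835513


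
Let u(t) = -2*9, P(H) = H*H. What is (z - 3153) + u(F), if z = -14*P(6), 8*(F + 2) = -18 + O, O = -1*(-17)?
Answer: -3675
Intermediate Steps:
O = 17
P(H) = H²
F = -17/8 (F = -2 + (-18 + 17)/8 = -2 + (⅛)*(-1) = -2 - ⅛ = -17/8 ≈ -2.1250)
z = -504 (z = -14*6² = -14*36 = -504)
u(t) = -18
(z - 3153) + u(F) = (-504 - 3153) - 18 = -3657 - 18 = -3675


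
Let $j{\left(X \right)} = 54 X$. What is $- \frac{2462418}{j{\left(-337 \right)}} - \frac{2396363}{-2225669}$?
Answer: $\frac{306896467862}{2250151359} \approx 136.39$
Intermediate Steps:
$- \frac{2462418}{j{\left(-337 \right)}} - \frac{2396363}{-2225669} = - \frac{2462418}{54 \left(-337\right)} - \frac{2396363}{-2225669} = - \frac{2462418}{-18198} - - \frac{2396363}{2225669} = \left(-2462418\right) \left(- \frac{1}{18198}\right) + \frac{2396363}{2225669} = \frac{136801}{1011} + \frac{2396363}{2225669} = \frac{306896467862}{2250151359}$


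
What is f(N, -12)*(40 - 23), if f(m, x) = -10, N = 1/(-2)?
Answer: -170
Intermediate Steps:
N = -½ (N = 1*(-½) = -½ ≈ -0.50000)
f(N, -12)*(40 - 23) = -10*(40 - 23) = -10*17 = -170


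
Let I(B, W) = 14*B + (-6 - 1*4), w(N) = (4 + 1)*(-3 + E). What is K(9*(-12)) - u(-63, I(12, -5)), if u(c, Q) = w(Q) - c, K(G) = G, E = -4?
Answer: -136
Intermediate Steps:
w(N) = -35 (w(N) = (4 + 1)*(-3 - 4) = 5*(-7) = -35)
I(B, W) = -10 + 14*B (I(B, W) = 14*B + (-6 - 4) = 14*B - 10 = -10 + 14*B)
u(c, Q) = -35 - c
K(9*(-12)) - u(-63, I(12, -5)) = 9*(-12) - (-35 - 1*(-63)) = -108 - (-35 + 63) = -108 - 1*28 = -108 - 28 = -136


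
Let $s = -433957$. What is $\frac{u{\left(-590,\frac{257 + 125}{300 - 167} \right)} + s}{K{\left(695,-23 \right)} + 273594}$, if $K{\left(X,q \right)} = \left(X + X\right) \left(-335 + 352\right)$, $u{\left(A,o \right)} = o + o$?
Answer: $- \frac{57715517}{39530792} \approx -1.46$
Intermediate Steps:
$u{\left(A,o \right)} = 2 o$
$K{\left(X,q \right)} = 34 X$ ($K{\left(X,q \right)} = 2 X 17 = 34 X$)
$\frac{u{\left(-590,\frac{257 + 125}{300 - 167} \right)} + s}{K{\left(695,-23 \right)} + 273594} = \frac{2 \frac{257 + 125}{300 - 167} - 433957}{34 \cdot 695 + 273594} = \frac{2 \cdot \frac{382}{133} - 433957}{23630 + 273594} = \frac{2 \cdot 382 \cdot \frac{1}{133} - 433957}{297224} = \left(2 \cdot \frac{382}{133} - 433957\right) \frac{1}{297224} = \left(\frac{764}{133} - 433957\right) \frac{1}{297224} = \left(- \frac{57715517}{133}\right) \frac{1}{297224} = - \frac{57715517}{39530792}$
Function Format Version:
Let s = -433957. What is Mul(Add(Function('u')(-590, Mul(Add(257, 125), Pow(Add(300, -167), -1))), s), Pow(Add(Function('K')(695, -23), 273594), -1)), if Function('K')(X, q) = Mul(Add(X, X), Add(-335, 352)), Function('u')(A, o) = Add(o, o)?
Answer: Rational(-57715517, 39530792) ≈ -1.4600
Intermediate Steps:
Function('u')(A, o) = Mul(2, o)
Function('K')(X, q) = Mul(34, X) (Function('K')(X, q) = Mul(Mul(2, X), 17) = Mul(34, X))
Mul(Add(Function('u')(-590, Mul(Add(257, 125), Pow(Add(300, -167), -1))), s), Pow(Add(Function('K')(695, -23), 273594), -1)) = Mul(Add(Mul(2, Mul(Add(257, 125), Pow(Add(300, -167), -1))), -433957), Pow(Add(Mul(34, 695), 273594), -1)) = Mul(Add(Mul(2, Mul(382, Pow(133, -1))), -433957), Pow(Add(23630, 273594), -1)) = Mul(Add(Mul(2, Mul(382, Rational(1, 133))), -433957), Pow(297224, -1)) = Mul(Add(Mul(2, Rational(382, 133)), -433957), Rational(1, 297224)) = Mul(Add(Rational(764, 133), -433957), Rational(1, 297224)) = Mul(Rational(-57715517, 133), Rational(1, 297224)) = Rational(-57715517, 39530792)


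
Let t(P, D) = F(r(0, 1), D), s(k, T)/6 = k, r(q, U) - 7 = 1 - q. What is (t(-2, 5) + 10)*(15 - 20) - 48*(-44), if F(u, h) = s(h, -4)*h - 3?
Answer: 1327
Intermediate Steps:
r(q, U) = 8 - q (r(q, U) = 7 + (1 - q) = 8 - q)
s(k, T) = 6*k
F(u, h) = -3 + 6*h² (F(u, h) = (6*h)*h - 3 = 6*h² - 3 = -3 + 6*h²)
t(P, D) = -3 + 6*D²
(t(-2, 5) + 10)*(15 - 20) - 48*(-44) = ((-3 + 6*5²) + 10)*(15 - 20) - 48*(-44) = ((-3 + 6*25) + 10)*(-5) + 2112 = ((-3 + 150) + 10)*(-5) + 2112 = (147 + 10)*(-5) + 2112 = 157*(-5) + 2112 = -785 + 2112 = 1327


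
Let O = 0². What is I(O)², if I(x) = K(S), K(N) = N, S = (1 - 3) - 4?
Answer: 36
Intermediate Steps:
S = -6 (S = -2 - 4 = -6)
O = 0
I(x) = -6
I(O)² = (-6)² = 36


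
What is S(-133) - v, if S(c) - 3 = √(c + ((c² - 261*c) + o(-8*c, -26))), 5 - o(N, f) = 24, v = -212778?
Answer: 212781 + 5*√2090 ≈ 2.1301e+5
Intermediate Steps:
o(N, f) = -19 (o(N, f) = 5 - 1*24 = 5 - 24 = -19)
S(c) = 3 + √(-19 + c² - 260*c) (S(c) = 3 + √(c + ((c² - 261*c) - 19)) = 3 + √(c + (-19 + c² - 261*c)) = 3 + √(-19 + c² - 260*c))
S(-133) - v = (3 + √(-19 + (-133)² - 260*(-133))) - 1*(-212778) = (3 + √(-19 + 17689 + 34580)) + 212778 = (3 + √52250) + 212778 = (3 + 5*√2090) + 212778 = 212781 + 5*√2090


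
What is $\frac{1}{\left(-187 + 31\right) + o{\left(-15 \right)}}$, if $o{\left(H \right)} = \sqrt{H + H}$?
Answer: $- \frac{26}{4061} - \frac{i \sqrt{30}}{24366} \approx -0.0064024 - 0.00022479 i$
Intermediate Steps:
$o{\left(H \right)} = \sqrt{2} \sqrt{H}$ ($o{\left(H \right)} = \sqrt{2 H} = \sqrt{2} \sqrt{H}$)
$\frac{1}{\left(-187 + 31\right) + o{\left(-15 \right)}} = \frac{1}{\left(-187 + 31\right) + \sqrt{2} \sqrt{-15}} = \frac{1}{-156 + \sqrt{2} i \sqrt{15}} = \frac{1}{-156 + i \sqrt{30}}$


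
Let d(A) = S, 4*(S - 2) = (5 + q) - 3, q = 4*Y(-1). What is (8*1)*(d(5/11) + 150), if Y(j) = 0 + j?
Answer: 1212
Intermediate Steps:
Y(j) = j
q = -4 (q = 4*(-1) = -4)
S = 3/2 (S = 2 + ((5 - 4) - 3)/4 = 2 + (1 - 3)/4 = 2 + (¼)*(-2) = 2 - ½ = 3/2 ≈ 1.5000)
d(A) = 3/2
(8*1)*(d(5/11) + 150) = (8*1)*(3/2 + 150) = 8*(303/2) = 1212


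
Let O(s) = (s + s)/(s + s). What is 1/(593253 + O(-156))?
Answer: 1/593254 ≈ 1.6856e-6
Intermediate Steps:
O(s) = 1 (O(s) = (2*s)/((2*s)) = (2*s)*(1/(2*s)) = 1)
1/(593253 + O(-156)) = 1/(593253 + 1) = 1/593254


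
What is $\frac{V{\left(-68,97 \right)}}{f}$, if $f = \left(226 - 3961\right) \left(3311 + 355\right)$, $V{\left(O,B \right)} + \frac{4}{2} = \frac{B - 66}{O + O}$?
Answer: $\frac{101}{620727120} \approx 1.6271 \cdot 10^{-7}$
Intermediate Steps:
$V{\left(O,B \right)} = -2 + \frac{-66 + B}{2 O}$ ($V{\left(O,B \right)} = -2 + \frac{B - 66}{O + O} = -2 + \frac{-66 + B}{2 O}$)
$f = -13692510$ ($f = \left(-3735\right) 3666 = -13692510$)
$\frac{V{\left(-68,97 \right)}}{f} = \frac{\frac{1}{2} \frac{1}{-68} \left(-66 + 97 - -272\right)}{-13692510} = \frac{1}{2} \left(- \frac{1}{68}\right) \left(-66 + 97 + 272\right) \left(- \frac{1}{13692510}\right) = \frac{1}{2} \left(- \frac{1}{68}\right) 303 \left(- \frac{1}{13692510}\right) = \left(- \frac{303}{136}\right) \left(- \frac{1}{13692510}\right) = \frac{101}{620727120}$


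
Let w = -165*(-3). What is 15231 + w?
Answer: 15726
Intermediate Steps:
w = 495
15231 + w = 15231 + 495 = 15726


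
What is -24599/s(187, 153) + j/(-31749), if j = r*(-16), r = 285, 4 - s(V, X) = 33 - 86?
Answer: -13697083/31749 ≈ -431.42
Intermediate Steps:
s(V, X) = 57 (s(V, X) = 4 - (33 - 86) = 4 - 1*(-53) = 4 + 53 = 57)
j = -4560 (j = 285*(-16) = -4560)
-24599/s(187, 153) + j/(-31749) = -24599/57 - 4560/(-31749) = -24599*1/57 - 4560*(-1/31749) = -24599/57 + 80/557 = -13697083/31749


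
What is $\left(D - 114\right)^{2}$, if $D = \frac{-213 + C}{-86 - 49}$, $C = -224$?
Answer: $\frac{223592209}{18225} \approx 12268.0$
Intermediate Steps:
$D = \frac{437}{135}$ ($D = \frac{-213 - 224}{-86 - 49} = - \frac{437}{-135} = \left(-437\right) \left(- \frac{1}{135}\right) = \frac{437}{135} \approx 3.237$)
$\left(D - 114\right)^{2} = \left(\frac{437}{135} - 114\right)^{2} = \left(- \frac{14953}{135}\right)^{2} = \frac{223592209}{18225}$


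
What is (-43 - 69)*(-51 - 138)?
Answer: 21168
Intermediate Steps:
(-43 - 69)*(-51 - 138) = -112*(-189) = 21168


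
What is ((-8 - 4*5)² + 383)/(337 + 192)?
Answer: 1167/529 ≈ 2.2060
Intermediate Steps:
((-8 - 4*5)² + 383)/(337 + 192) = ((-8 - 20)² + 383)/529 = ((-28)² + 383)*(1/529) = (784 + 383)*(1/529) = 1167*(1/529) = 1167/529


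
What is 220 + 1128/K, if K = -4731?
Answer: 346564/1577 ≈ 219.76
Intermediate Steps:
220 + 1128/K = 220 + 1128/(-4731) = 220 + 1128*(-1/4731) = 220 - 376/1577 = 346564/1577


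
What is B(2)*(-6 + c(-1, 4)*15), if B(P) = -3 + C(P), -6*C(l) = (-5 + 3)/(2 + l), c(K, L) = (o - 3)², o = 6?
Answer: -1505/4 ≈ -376.25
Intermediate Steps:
c(K, L) = 9 (c(K, L) = (6 - 3)² = 3² = 9)
C(l) = 1/(3*(2 + l)) (C(l) = -(-5 + 3)/(6*(2 + l)) = -(-1)/(3*(2 + l)) = 1/(3*(2 + l)))
B(P) = -3 + 1/(3*(2 + P))
B(2)*(-6 + c(-1, 4)*15) = ((-17 - 9*2)/(3*(2 + 2)))*(-6 + 9*15) = ((⅓)*(-17 - 18)/4)*(-6 + 135) = ((⅓)*(¼)*(-35))*129 = -35/12*129 = -1505/4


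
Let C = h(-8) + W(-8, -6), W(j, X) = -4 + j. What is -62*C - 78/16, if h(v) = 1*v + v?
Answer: 13849/8 ≈ 1731.1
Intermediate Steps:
h(v) = 2*v (h(v) = v + v = 2*v)
C = -28 (C = 2*(-8) + (-4 - 8) = -16 - 12 = -28)
-62*C - 78/16 = -62*(-28) - 78/16 = 1736 - 78*1/16 = 1736 - 39/8 = 13849/8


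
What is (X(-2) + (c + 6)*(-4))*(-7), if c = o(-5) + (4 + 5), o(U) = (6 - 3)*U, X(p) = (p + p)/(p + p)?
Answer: -7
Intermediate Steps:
X(p) = 1 (X(p) = (2*p)/((2*p)) = (2*p)*(1/(2*p)) = 1)
o(U) = 3*U
c = -6 (c = 3*(-5) + (4 + 5) = -15 + 9 = -6)
(X(-2) + (c + 6)*(-4))*(-7) = (1 + (-6 + 6)*(-4))*(-7) = (1 + 0*(-4))*(-7) = (1 + 0)*(-7) = 1*(-7) = -7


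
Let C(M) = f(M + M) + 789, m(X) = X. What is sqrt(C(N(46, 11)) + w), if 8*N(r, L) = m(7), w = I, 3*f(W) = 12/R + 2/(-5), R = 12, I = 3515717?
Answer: 59*sqrt(25255)/5 ≈ 1875.2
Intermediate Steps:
f(W) = 1/5 (f(W) = (12/12 + 2/(-5))/3 = (12*(1/12) + 2*(-1/5))/3 = (1 - 2/5)/3 = (1/3)*(3/5) = 1/5)
w = 3515717
N(r, L) = 7/8 (N(r, L) = (1/8)*7 = 7/8)
C(M) = 3946/5 (C(M) = 1/5 + 789 = 3946/5)
sqrt(C(N(46, 11)) + w) = sqrt(3946/5 + 3515717) = sqrt(17582531/5) = 59*sqrt(25255)/5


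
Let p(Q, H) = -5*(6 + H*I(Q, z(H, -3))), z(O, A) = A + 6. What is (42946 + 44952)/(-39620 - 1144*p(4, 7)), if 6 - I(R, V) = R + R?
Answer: -43949/42690 ≈ -1.0295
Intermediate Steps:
z(O, A) = 6 + A
I(R, V) = 6 - 2*R (I(R, V) = 6 - (R + R) = 6 - 2*R)
p(Q, H) = -30 - 5*H*(6 - 2*Q) (p(Q, H) = -5*(6 + H*(6 - 2*Q)) = -30 - 5*H*(6 - 2*Q))
(42946 + 44952)/(-39620 - 1144*p(4, 7)) = (42946 + 44952)/(-39620 - 1144*(-30 + 10*7*(-3 + 4))) = 87898/(-39620 - 1144*(-30 + 10*7*1)) = 87898/(-39620 - 1144*(-30 + 70)) = 87898/(-39620 - 1144*40) = 87898/(-39620 - 45760) = 87898/(-85380) = 87898*(-1/85380) = -43949/42690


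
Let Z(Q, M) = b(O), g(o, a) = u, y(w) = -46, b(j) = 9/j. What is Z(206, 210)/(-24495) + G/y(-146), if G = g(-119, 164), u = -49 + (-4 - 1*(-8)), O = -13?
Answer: 207681/212290 ≈ 0.97829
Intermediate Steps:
u = -45 (u = -49 + (-4 + 8) = -49 + 4 = -45)
g(o, a) = -45
G = -45
Z(Q, M) = -9/13 (Z(Q, M) = 9/(-13) = 9*(-1/13) = -9/13)
Z(206, 210)/(-24495) + G/y(-146) = -9/13/(-24495) - 45/(-46) = -9/13*(-1/24495) - 45*(-1/46) = 3/106145 + 45/46 = 207681/212290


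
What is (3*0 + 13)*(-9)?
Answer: -117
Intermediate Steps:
(3*0 + 13)*(-9) = (0 + 13)*(-9) = 13*(-9) = -117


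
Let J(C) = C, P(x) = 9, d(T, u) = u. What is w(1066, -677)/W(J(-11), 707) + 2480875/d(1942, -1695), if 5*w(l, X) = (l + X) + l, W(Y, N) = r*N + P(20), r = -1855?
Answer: -650721702949/444590364 ≈ -1463.6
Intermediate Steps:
W(Y, N) = 9 - 1855*N (W(Y, N) = -1855*N + 9 = 9 - 1855*N)
w(l, X) = X/5 + 2*l/5 (w(l, X) = ((l + X) + l)/5 = ((X + l) + l)/5 = (X + 2*l)/5 = X/5 + 2*l/5)
w(1066, -677)/W(J(-11), 707) + 2480875/d(1942, -1695) = ((1/5)*(-677) + (2/5)*1066)/(9 - 1855*707) + 2480875/(-1695) = (-677/5 + 2132/5)/(9 - 1311485) + 2480875*(-1/1695) = 291/(-1311476) - 496175/339 = 291*(-1/1311476) - 496175/339 = -291/1311476 - 496175/339 = -650721702949/444590364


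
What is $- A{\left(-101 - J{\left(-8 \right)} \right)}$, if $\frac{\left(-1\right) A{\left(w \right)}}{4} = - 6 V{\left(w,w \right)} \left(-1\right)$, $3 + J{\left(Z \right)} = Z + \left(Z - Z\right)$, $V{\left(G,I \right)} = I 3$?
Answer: $-6480$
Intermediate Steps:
$V{\left(G,I \right)} = 3 I$
$J{\left(Z \right)} = -3 + Z$ ($J{\left(Z \right)} = -3 + \left(Z + \left(Z - Z\right)\right) = -3 + \left(Z + 0\right) = -3 + Z$)
$A{\left(w \right)} = - 72 w$ ($A{\left(w \right)} = - 4 - 6 \cdot 3 w \left(-1\right) = - 4 - 18 w \left(-1\right) = - 4 \cdot 18 w = - 72 w$)
$- A{\left(-101 - J{\left(-8 \right)} \right)} = - \left(-72\right) \left(-101 - \left(-3 - 8\right)\right) = - \left(-72\right) \left(-101 - -11\right) = - \left(-72\right) \left(-101 + 11\right) = - \left(-72\right) \left(-90\right) = \left(-1\right) 6480 = -6480$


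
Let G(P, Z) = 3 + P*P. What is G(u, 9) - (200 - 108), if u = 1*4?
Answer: -73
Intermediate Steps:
u = 4
G(P, Z) = 3 + P²
G(u, 9) - (200 - 108) = (3 + 4²) - (200 - 108) = (3 + 16) - 1*92 = 19 - 92 = -73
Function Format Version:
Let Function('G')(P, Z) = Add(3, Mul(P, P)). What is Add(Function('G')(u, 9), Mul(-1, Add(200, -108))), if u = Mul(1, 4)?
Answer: -73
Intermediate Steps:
u = 4
Function('G')(P, Z) = Add(3, Pow(P, 2))
Add(Function('G')(u, 9), Mul(-1, Add(200, -108))) = Add(Add(3, Pow(4, 2)), Mul(-1, Add(200, -108))) = Add(Add(3, 16), Mul(-1, 92)) = Add(19, -92) = -73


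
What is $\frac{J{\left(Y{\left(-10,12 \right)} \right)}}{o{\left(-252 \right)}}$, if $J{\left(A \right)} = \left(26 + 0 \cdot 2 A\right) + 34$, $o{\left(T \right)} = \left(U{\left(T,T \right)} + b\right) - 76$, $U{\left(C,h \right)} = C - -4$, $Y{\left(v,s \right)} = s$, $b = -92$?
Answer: $- \frac{15}{104} \approx -0.14423$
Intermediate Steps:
$U{\left(C,h \right)} = 4 + C$ ($U{\left(C,h \right)} = C + 4 = 4 + C$)
$o{\left(T \right)} = -164 + T$ ($o{\left(T \right)} = \left(\left(4 + T\right) - 92\right) - 76 = \left(-88 + T\right) - 76 = -164 + T$)
$J{\left(A \right)} = 60$ ($J{\left(A \right)} = \left(26 + 0 A\right) + 34 = \left(26 + 0\right) + 34 = 26 + 34 = 60$)
$\frac{J{\left(Y{\left(-10,12 \right)} \right)}}{o{\left(-252 \right)}} = \frac{60}{-164 - 252} = \frac{60}{-416} = 60 \left(- \frac{1}{416}\right) = - \frac{15}{104}$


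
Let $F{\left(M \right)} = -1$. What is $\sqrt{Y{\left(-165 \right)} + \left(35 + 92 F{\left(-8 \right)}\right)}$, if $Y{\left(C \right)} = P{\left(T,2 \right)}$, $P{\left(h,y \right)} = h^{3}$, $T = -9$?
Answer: $i \sqrt{786} \approx 28.036 i$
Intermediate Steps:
$Y{\left(C \right)} = -729$ ($Y{\left(C \right)} = \left(-9\right)^{3} = -729$)
$\sqrt{Y{\left(-165 \right)} + \left(35 + 92 F{\left(-8 \right)}\right)} = \sqrt{-729 + \left(35 + 92 \left(-1\right)\right)} = \sqrt{-729 + \left(35 - 92\right)} = \sqrt{-729 - 57} = \sqrt{-786} = i \sqrt{786}$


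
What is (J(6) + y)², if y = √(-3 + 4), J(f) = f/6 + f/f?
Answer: 9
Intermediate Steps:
J(f) = 1 + f/6 (J(f) = f*(⅙) + 1 = f/6 + 1 = 1 + f/6)
y = 1 (y = √1 = 1)
(J(6) + y)² = ((1 + (⅙)*6) + 1)² = ((1 + 1) + 1)² = (2 + 1)² = 3² = 9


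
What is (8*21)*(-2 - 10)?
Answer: -2016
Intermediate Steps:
(8*21)*(-2 - 10) = 168*(-12) = -2016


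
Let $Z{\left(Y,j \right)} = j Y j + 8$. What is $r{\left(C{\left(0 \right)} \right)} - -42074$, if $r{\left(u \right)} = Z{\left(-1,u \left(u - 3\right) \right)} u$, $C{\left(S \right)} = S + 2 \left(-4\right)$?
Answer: $103962$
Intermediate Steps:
$Z{\left(Y,j \right)} = 8 + Y j^{2}$ ($Z{\left(Y,j \right)} = Y j j + 8 = Y j^{2} + 8 = 8 + Y j^{2}$)
$C{\left(S \right)} = -8 + S$ ($C{\left(S \right)} = S - 8 = -8 + S$)
$r{\left(u \right)} = u \left(8 - u^{2} \left(-3 + u\right)^{2}\right)$ ($r{\left(u \right)} = \left(8 - \left(u \left(u - 3\right)\right)^{2}\right) u = \left(8 - \left(u \left(-3 + u\right)\right)^{2}\right) u = \left(8 - u^{2} \left(-3 + u\right)^{2}\right) u = u \left(8 - u^{2} \left(-3 + u\right)^{2}\right)$)
$r{\left(C{\left(0 \right)} \right)} - -42074 = \left(8 \left(-8 + 0\right) - \left(-8 + 0\right)^{3} \left(-3 + \left(-8 + 0\right)\right)^{2}\right) - -42074 = \left(8 \left(-8\right) - \left(-8\right)^{3} \left(-3 - 8\right)^{2}\right) + 42074 = \left(-64 - - 512 \left(-11\right)^{2}\right) + 42074 = \left(-64 - \left(-512\right) 121\right) + 42074 = \left(-64 + 61952\right) + 42074 = 61888 + 42074 = 103962$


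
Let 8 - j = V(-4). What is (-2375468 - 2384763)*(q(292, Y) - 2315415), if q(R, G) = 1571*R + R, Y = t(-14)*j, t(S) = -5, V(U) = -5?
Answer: 8836849986321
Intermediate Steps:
j = 13 (j = 8 - 1*(-5) = 8 + 5 = 13)
Y = -65 (Y = -5*13 = -65)
q(R, G) = 1572*R
(-2375468 - 2384763)*(q(292, Y) - 2315415) = (-2375468 - 2384763)*(1572*292 - 2315415) = -4760231*(459024 - 2315415) = -4760231*(-1856391) = 8836849986321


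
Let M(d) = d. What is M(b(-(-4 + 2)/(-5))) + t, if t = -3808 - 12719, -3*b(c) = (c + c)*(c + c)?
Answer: -1239541/75 ≈ -16527.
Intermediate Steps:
b(c) = -4*c²/3 (b(c) = -(c + c)*(c + c)/3 = -2*c*2*c/3 = -4*c²/3)
t = -16527
M(b(-(-4 + 2)/(-5))) + t = -4*(-4 + 2)²/25/3 - 16527 = -4*(-1*(-2)*(-⅕))²/3 - 16527 = -4*(2*(-⅕))²/3 - 16527 = -4*(-⅖)²/3 - 16527 = -4/3*4/25 - 16527 = -16/75 - 16527 = -1239541/75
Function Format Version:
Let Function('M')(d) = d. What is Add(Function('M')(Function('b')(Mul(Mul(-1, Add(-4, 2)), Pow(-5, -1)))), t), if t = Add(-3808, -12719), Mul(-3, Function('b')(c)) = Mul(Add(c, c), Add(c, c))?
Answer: Rational(-1239541, 75) ≈ -16527.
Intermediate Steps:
Function('b')(c) = Mul(Rational(-4, 3), Pow(c, 2)) (Function('b')(c) = Mul(Rational(-1, 3), Mul(Add(c, c), Add(c, c))) = Mul(Rational(-1, 3), Mul(Mul(2, c), Mul(2, c))) = Mul(Rational(-1, 3), Mul(4, Pow(c, 2))) = Mul(Rational(-4, 3), Pow(c, 2)))
t = -16527
Add(Function('M')(Function('b')(Mul(Mul(-1, Add(-4, 2)), Pow(-5, -1)))), t) = Add(Mul(Rational(-4, 3), Pow(Mul(Mul(-1, Add(-4, 2)), Pow(-5, -1)), 2)), -16527) = Add(Mul(Rational(-4, 3), Pow(Mul(Mul(-1, -2), Rational(-1, 5)), 2)), -16527) = Add(Mul(Rational(-4, 3), Pow(Mul(2, Rational(-1, 5)), 2)), -16527) = Add(Mul(Rational(-4, 3), Pow(Rational(-2, 5), 2)), -16527) = Add(Mul(Rational(-4, 3), Rational(4, 25)), -16527) = Add(Rational(-16, 75), -16527) = Rational(-1239541, 75)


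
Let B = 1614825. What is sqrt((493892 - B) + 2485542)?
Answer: sqrt(1364609) ≈ 1168.2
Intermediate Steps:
sqrt((493892 - B) + 2485542) = sqrt((493892 - 1*1614825) + 2485542) = sqrt((493892 - 1614825) + 2485542) = sqrt(-1120933 + 2485542) = sqrt(1364609)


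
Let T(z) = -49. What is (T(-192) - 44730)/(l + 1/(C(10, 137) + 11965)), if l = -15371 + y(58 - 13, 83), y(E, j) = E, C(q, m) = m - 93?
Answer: 537751011/184049933 ≈ 2.9218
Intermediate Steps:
C(q, m) = -93 + m
l = -15326 (l = -15371 + (58 - 13) = -15371 + 45 = -15326)
(T(-192) - 44730)/(l + 1/(C(10, 137) + 11965)) = (-49 - 44730)/(-15326 + 1/((-93 + 137) + 11965)) = -44779/(-15326 + 1/(44 + 11965)) = -44779/(-15326 + 1/12009) = -44779/(-184049933/12009) = -44779*(-12009/184049933) = 537751011/184049933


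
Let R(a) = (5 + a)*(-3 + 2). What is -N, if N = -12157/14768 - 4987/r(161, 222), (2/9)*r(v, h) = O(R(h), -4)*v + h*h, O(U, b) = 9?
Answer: 5698145761/6743024496 ≈ 0.84504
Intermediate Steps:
R(a) = -5 - a (R(a) = (5 + a)*(-1) = -5 - a)
r(v, h) = 9*h²/2 + 81*v/2 (r(v, h) = 9*(9*v + h*h)/2 = 9*(9*v + h²)/2 = 9*(h² + 9*v)/2 = 9*h²/2 + 81*v/2)
N = -5698145761/6743024496 (N = -12157/14768 - 4987/((9/2)*222² + (81/2)*161) = -12157*1/14768 - 4987/((9/2)*49284 + 13041/2) = -12157/14768 - 4987/(221778 + 13041/2) = -12157/14768 - 4987/456597/2 = -12157/14768 - 4987*2/456597 = -12157/14768 - 9974/456597 = -5698145761/6743024496 ≈ -0.84504)
-N = -1*(-5698145761/6743024496) = 5698145761/6743024496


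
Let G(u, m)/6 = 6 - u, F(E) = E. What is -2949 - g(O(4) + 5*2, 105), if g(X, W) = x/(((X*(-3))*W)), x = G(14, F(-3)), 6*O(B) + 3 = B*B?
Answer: -7534727/2555 ≈ -2949.0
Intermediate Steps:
G(u, m) = 36 - 6*u (G(u, m) = 6*(6 - u) = 36 - 6*u)
O(B) = -½ + B²/6 (O(B) = -½ + (B*B)/6 = -½ + B²/6)
x = -48 (x = 36 - 6*14 = 36 - 84 = -48)
g(X, W) = 16/(W*X) (g(X, W) = -48*(-1/(3*W*X)) = -(-16)/(W*X) = 16/(W*X))
-2949 - g(O(4) + 5*2, 105) = -2949 - 16/(105*((-½ + (⅙)*4²) + 5*2)) = -2949 - 16/(105*((-½ + (⅙)*16) + 10)) = -2949 - 16/(105*((-½ + 8/3) + 10)) = -2949 - 16/(105*(13/6 + 10)) = -2949 - 16/(105*73/6) = -2949 - 16*6/(105*73) = -2949 - 1*32/2555 = -2949 - 32/2555 = -7534727/2555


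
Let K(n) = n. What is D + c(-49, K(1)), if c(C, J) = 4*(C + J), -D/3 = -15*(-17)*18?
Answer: -13962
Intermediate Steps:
D = -13770 (D = -3*(-15*(-17))*18 = -765*18 = -3*4590 = -13770)
c(C, J) = 4*C + 4*J
D + c(-49, K(1)) = -13770 + (4*(-49) + 4*1) = -13770 + (-196 + 4) = -13770 - 192 = -13962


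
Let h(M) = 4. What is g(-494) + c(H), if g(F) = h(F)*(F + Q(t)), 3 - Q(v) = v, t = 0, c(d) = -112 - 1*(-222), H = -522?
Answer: -1854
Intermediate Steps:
c(d) = 110 (c(d) = -112 + 222 = 110)
Q(v) = 3 - v
g(F) = 12 + 4*F (g(F) = 4*(F + (3 - 1*0)) = 4*(F + (3 + 0)) = 4*(F + 3) = 4*(3 + F) = 12 + 4*F)
g(-494) + c(H) = (12 + 4*(-494)) + 110 = (12 - 1976) + 110 = -1964 + 110 = -1854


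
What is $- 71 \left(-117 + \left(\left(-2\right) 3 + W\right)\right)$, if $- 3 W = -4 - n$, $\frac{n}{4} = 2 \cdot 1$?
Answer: $8449$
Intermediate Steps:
$n = 8$ ($n = 4 \cdot 2 \cdot 1 = 4 \cdot 2 = 8$)
$W = 4$ ($W = - \frac{-4 - 8}{3} = \left(- \frac{1}{3}\right) \left(-12\right) = 4$)
$- 71 \left(-117 + \left(\left(-2\right) 3 + W\right)\right) = - 71 \left(-117 + \left(\left(-2\right) 3 + 4\right)\right) = - 71 \left(-117 + \left(-6 + 4\right)\right) = - 71 \left(-117 - 2\right) = \left(-71\right) \left(-119\right) = 8449$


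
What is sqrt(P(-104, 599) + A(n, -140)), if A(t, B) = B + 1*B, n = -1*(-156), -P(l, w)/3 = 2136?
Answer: 4*I*sqrt(418) ≈ 81.78*I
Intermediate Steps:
P(l, w) = -6408 (P(l, w) = -3*2136 = -6408)
n = 156
A(t, B) = 2*B (A(t, B) = B + B = 2*B)
sqrt(P(-104, 599) + A(n, -140)) = sqrt(-6408 + 2*(-140)) = sqrt(-6408 - 280) = sqrt(-6688) = 4*I*sqrt(418)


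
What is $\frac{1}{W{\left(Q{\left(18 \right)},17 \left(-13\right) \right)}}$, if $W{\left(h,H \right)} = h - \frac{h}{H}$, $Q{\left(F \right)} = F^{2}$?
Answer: $\frac{221}{71928} \approx 0.0030725$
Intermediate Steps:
$W{\left(h,H \right)} = h - \frac{h}{H}$
$\frac{1}{W{\left(Q{\left(18 \right)},17 \left(-13\right) \right)}} = \frac{1}{18^{2} - \frac{18^{2}}{17 \left(-13\right)}} = \frac{1}{324 - \frac{324}{-221}} = \frac{1}{324 - 324 \left(- \frac{1}{221}\right)} = \frac{1}{324 + \frac{324}{221}} = \frac{1}{\frac{71928}{221}} = \frac{221}{71928}$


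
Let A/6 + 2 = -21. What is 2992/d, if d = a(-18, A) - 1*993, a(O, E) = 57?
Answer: -374/117 ≈ -3.1966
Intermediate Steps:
A = -138 (A = -12 + 6*(-21) = -12 - 126 = -138)
d = -936 (d = 57 - 1*993 = 57 - 993 = -936)
2992/d = 2992/(-936) = 2992*(-1/936) = -374/117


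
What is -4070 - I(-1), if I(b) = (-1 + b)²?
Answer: -4074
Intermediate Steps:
-4070 - I(-1) = -4070 - (-1 - 1)² = -4070 - 1*(-2)² = -4070 - 1*4 = -4070 - 4 = -4074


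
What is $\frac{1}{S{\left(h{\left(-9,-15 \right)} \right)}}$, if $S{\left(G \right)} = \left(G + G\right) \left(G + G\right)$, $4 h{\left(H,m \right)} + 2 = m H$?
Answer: $\frac{4}{17689} \approx 0.00022613$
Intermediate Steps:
$h{\left(H,m \right)} = - \frac{1}{2} + \frac{H m}{4}$ ($h{\left(H,m \right)} = - \frac{1}{2} + \frac{m H}{4} = - \frac{1}{2} + \frac{H m}{4}$)
$S{\left(G \right)} = 4 G^{2}$ ($S{\left(G \right)} = 2 G 2 G = 4 G^{2}$)
$\frac{1}{S{\left(h{\left(-9,-15 \right)} \right)}} = \frac{1}{4 \left(- \frac{1}{2} + \frac{1}{4} \left(-9\right) \left(-15\right)\right)^{2}} = \frac{1}{4 \left(- \frac{1}{2} + \frac{135}{4}\right)^{2}} = \frac{1}{4 \left(\frac{133}{4}\right)^{2}} = \frac{1}{4 \cdot \frac{17689}{16}} = \frac{1}{\frac{17689}{4}} = \frac{4}{17689}$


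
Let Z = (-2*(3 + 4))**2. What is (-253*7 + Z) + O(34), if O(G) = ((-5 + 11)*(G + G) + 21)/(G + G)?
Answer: -106671/68 ≈ -1568.7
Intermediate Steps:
O(G) = (21 + 12*G)/(2*G) (O(G) = (6*(2*G) + 21)/((2*G)) = (12*G + 21)*(1/(2*G)) = (21 + 12*G)*(1/(2*G)) = (21 + 12*G)/(2*G))
Z = 196 (Z = (-2*7)**2 = (-14)**2 = 196)
(-253*7 + Z) + O(34) = (-253*7 + 196) + (6 + (21/2)/34) = (-1771 + 196) + (6 + (21/2)*(1/34)) = -1575 + (6 + 21/68) = -1575 + 429/68 = -106671/68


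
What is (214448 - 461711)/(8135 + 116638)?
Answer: -82421/41591 ≈ -1.9817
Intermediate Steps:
(214448 - 461711)/(8135 + 116638) = -247263/124773 = -247263*1/124773 = -82421/41591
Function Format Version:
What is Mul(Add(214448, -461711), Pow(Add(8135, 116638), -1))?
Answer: Rational(-82421, 41591) ≈ -1.9817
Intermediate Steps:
Mul(Add(214448, -461711), Pow(Add(8135, 116638), -1)) = Mul(-247263, Pow(124773, -1)) = Mul(-247263, Rational(1, 124773)) = Rational(-82421, 41591)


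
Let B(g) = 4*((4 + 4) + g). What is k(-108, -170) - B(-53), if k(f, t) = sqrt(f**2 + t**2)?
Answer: 180 + 2*sqrt(10141) ≈ 381.41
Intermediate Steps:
B(g) = 32 + 4*g (B(g) = 4*(8 + g) = 32 + 4*g)
k(-108, -170) - B(-53) = sqrt((-108)**2 + (-170)**2) - (32 + 4*(-53)) = sqrt(11664 + 28900) - (32 - 212) = sqrt(40564) - 1*(-180) = 2*sqrt(10141) + 180 = 180 + 2*sqrt(10141)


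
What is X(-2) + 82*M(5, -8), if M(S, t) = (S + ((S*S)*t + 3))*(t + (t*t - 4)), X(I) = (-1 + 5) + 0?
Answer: -818684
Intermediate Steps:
X(I) = 4 (X(I) = 4 + 0 = 4)
M(S, t) = (-4 + t + t²)*(3 + S + t*S²) (M(S, t) = (S + (S²*t + 3))*(t + (t² - 4)) = (S + (t*S² + 3))*(t + (-4 + t²)) = (S + (3 + t*S²))*(-4 + t + t²) = (3 + S + t*S²)*(-4 + t + t²) = (-4 + t + t²)*(3 + S + t*S²))
X(-2) + 82*M(5, -8) = 4 + 82*(-12 - 4*5 + 3*(-8) + 3*(-8)² + 5*(-8) + 5*(-8)² + 5²*(-8)² + 5²*(-8)³ - 4*(-8)*5²) = 4 + 82*(-12 - 20 - 24 + 3*64 - 40 + 5*64 + 25*64 + 25*(-512) - 4*(-8)*25) = 4 + 82*(-12 - 20 - 24 + 192 - 40 + 320 + 1600 - 12800 + 800) = 4 + 82*(-9984) = 4 - 818688 = -818684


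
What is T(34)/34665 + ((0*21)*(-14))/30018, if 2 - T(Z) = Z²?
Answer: -1154/34665 ≈ -0.033290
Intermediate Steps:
T(Z) = 2 - Z²
T(34)/34665 + ((0*21)*(-14))/30018 = (2 - 1*34²)/34665 + ((0*21)*(-14))/30018 = (2 - 1*1156)*(1/34665) + (0*(-14))*(1/30018) = (2 - 1156)*(1/34665) + 0*(1/30018) = -1154*1/34665 + 0 = -1154/34665 + 0 = -1154/34665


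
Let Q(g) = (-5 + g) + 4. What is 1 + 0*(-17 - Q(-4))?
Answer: 1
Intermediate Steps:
Q(g) = -1 + g
1 + 0*(-17 - Q(-4)) = 1 + 0*(-17 - (-1 - 4)) = 1 + 0*(-17 - 1*(-5)) = 1 + 0*(-17 + 5) = 1 + 0*(-12) = 1 + 0 = 1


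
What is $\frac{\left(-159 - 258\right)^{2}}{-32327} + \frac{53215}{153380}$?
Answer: $- \frac{4990162703}{991663052} \approx -5.0321$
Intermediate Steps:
$\frac{\left(-159 - 258\right)^{2}}{-32327} + \frac{53215}{153380} = \left(-417\right)^{2} \left(- \frac{1}{32327}\right) + 53215 \cdot \frac{1}{153380} = 173889 \left(- \frac{1}{32327}\right) + \frac{10643}{30676} = - \frac{173889}{32327} + \frac{10643}{30676} = - \frac{4990162703}{991663052}$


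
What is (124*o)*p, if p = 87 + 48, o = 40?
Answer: 669600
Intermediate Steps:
p = 135
(124*o)*p = (124*40)*135 = 4960*135 = 669600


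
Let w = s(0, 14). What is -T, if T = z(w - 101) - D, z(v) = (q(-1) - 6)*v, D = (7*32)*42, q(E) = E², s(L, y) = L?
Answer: 8903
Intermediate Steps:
w = 0
D = 9408 (D = 224*42 = 9408)
z(v) = -5*v (z(v) = ((-1)² - 6)*v = (1 - 6)*v = -5*v)
T = -8903 (T = -5*(0 - 101) - 1*9408 = -5*(-101) - 9408 = 505 - 9408 = -8903)
-T = -1*(-8903) = 8903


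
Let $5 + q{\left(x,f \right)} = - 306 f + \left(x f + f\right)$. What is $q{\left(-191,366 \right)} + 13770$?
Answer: $-167771$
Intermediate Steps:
$q{\left(x,f \right)} = -5 - 305 f + f x$ ($q{\left(x,f \right)} = -5 - \left(305 f - x f\right) = -5 - \left(305 f - f x\right) = -5 + \left(- 305 f + f x\right) = -5 - 305 f + f x$)
$q{\left(-191,366 \right)} + 13770 = \left(-5 - 111630 + 366 \left(-191\right)\right) + 13770 = \left(-5 - 111630 - 69906\right) + 13770 = -181541 + 13770 = -167771$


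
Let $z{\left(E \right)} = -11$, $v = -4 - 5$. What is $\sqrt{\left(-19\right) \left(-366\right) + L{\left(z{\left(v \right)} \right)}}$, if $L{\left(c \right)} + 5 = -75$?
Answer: $\sqrt{6874} \approx 82.91$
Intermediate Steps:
$v = -9$ ($v = -4 - 5 = -9$)
$L{\left(c \right)} = -80$ ($L{\left(c \right)} = -5 - 75 = -80$)
$\sqrt{\left(-19\right) \left(-366\right) + L{\left(z{\left(v \right)} \right)}} = \sqrt{\left(-19\right) \left(-366\right) - 80} = \sqrt{6954 - 80} = \sqrt{6874}$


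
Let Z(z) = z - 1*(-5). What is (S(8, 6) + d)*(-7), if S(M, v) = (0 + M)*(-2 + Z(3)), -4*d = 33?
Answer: -1113/4 ≈ -278.25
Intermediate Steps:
Z(z) = 5 + z (Z(z) = z + 5 = 5 + z)
d = -33/4 (d = -1/4*33 = -33/4 ≈ -8.2500)
S(M, v) = 6*M (S(M, v) = (0 + M)*(-2 + (5 + 3)) = M*(-2 + 8) = M*6 = 6*M)
(S(8, 6) + d)*(-7) = (6*8 - 33/4)*(-7) = (48 - 33/4)*(-7) = (159/4)*(-7) = -1113/4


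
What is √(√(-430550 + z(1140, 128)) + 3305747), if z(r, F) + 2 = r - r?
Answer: √(3305747 + 2*I*√107638) ≈ 1818.2 + 0.18*I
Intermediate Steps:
z(r, F) = -2 (z(r, F) = -2 + (r - r) = -2 + 0 = -2)
√(√(-430550 + z(1140, 128)) + 3305747) = √(√(-430550 - 2) + 3305747) = √(√(-430552) + 3305747) = √(2*I*√107638 + 3305747) = √(3305747 + 2*I*√107638)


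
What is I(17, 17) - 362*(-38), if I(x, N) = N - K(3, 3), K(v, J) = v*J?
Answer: 13764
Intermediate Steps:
K(v, J) = J*v
I(x, N) = -9 + N (I(x, N) = N - 3*3 = N - 1*9 = N - 9 = -9 + N)
I(17, 17) - 362*(-38) = (-9 + 17) - 362*(-38) = 8 + 13756 = 13764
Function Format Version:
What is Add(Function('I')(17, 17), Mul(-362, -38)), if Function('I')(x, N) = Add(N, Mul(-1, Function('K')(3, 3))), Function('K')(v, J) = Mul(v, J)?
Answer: 13764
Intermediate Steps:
Function('K')(v, J) = Mul(J, v)
Function('I')(x, N) = Add(-9, N) (Function('I')(x, N) = Add(N, Mul(-1, Mul(3, 3))) = Add(N, Mul(-1, 9)) = Add(N, -9) = Add(-9, N))
Add(Function('I')(17, 17), Mul(-362, -38)) = Add(Add(-9, 17), Mul(-362, -38)) = Add(8, 13756) = 13764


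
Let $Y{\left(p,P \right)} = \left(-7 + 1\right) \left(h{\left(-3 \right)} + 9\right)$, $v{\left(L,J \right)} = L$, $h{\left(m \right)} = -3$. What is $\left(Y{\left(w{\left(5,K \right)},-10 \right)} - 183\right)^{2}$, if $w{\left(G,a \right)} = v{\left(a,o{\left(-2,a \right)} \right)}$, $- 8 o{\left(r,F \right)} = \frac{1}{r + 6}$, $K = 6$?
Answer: $47961$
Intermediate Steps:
$o{\left(r,F \right)} = - \frac{1}{8 \left(6 + r\right)}$ ($o{\left(r,F \right)} = - \frac{1}{8 \left(r + 6\right)} = - \frac{1}{8 \left(6 + r\right)}$)
$w{\left(G,a \right)} = a$
$Y{\left(p,P \right)} = -36$ ($Y{\left(p,P \right)} = \left(-7 + 1\right) \left(-3 + 9\right) = \left(-6\right) 6 = -36$)
$\left(Y{\left(w{\left(5,K \right)},-10 \right)} - 183\right)^{2} = \left(-36 - 183\right)^{2} = \left(-219\right)^{2} = 47961$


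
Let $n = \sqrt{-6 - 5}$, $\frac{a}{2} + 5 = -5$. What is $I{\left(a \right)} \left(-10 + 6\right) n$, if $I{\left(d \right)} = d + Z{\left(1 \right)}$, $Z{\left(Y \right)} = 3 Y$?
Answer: $68 i \sqrt{11} \approx 225.53 i$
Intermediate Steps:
$a = -20$ ($a = -10 + 2 \left(-5\right) = -10 - 10 = -20$)
$n = i \sqrt{11}$ ($n = \sqrt{-11} = i \sqrt{11} \approx 3.3166 i$)
$I{\left(d \right)} = 3 + d$ ($I{\left(d \right)} = d + 3 \cdot 1 = d + 3 = 3 + d$)
$I{\left(a \right)} \left(-10 + 6\right) n = \left(3 - 20\right) \left(-10 + 6\right) i \sqrt{11} = \left(-17\right) \left(-4\right) i \sqrt{11} = 68 i \sqrt{11}$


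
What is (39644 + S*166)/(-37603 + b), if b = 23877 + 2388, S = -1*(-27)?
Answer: -22063/5669 ≈ -3.8919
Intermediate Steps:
S = 27
b = 26265
(39644 + S*166)/(-37603 + b) = (39644 + 27*166)/(-37603 + 26265) = (39644 + 4482)/(-11338) = 44126*(-1/11338) = -22063/5669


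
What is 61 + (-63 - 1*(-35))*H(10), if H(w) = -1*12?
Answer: 397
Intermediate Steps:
H(w) = -12
61 + (-63 - 1*(-35))*H(10) = 61 + (-63 - 1*(-35))*(-12) = 61 + (-63 + 35)*(-12) = 61 - 28*(-12) = 61 + 336 = 397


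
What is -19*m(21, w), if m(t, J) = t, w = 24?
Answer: -399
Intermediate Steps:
-19*m(21, w) = -19*21 = -399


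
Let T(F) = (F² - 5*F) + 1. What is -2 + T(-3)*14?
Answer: 348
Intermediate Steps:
T(F) = 1 + F² - 5*F
-2 + T(-3)*14 = -2 + (1 + (-3)² - 5*(-3))*14 = -2 + (1 + 9 + 15)*14 = -2 + 25*14 = -2 + 350 = 348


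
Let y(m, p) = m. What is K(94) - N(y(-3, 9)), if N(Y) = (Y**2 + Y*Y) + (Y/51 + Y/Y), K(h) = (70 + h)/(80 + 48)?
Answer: -9607/544 ≈ -17.660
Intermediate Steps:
K(h) = 35/64 + h/128 (K(h) = (70 + h)/128 = (70 + h)*(1/128) = 35/64 + h/128)
N(Y) = 1 + 2*Y**2 + Y/51 (N(Y) = (Y**2 + Y**2) + (Y*(1/51) + 1) = 2*Y**2 + (Y/51 + 1) = 2*Y**2 + (1 + Y/51) = 1 + 2*Y**2 + Y/51)
K(94) - N(y(-3, 9)) = (35/64 + (1/128)*94) - (1 + 2*(-3)**2 + (1/51)*(-3)) = (35/64 + 47/64) - (1 + 2*9 - 1/17) = 41/32 - (1 + 18 - 1/17) = 41/32 - 1*322/17 = 41/32 - 322/17 = -9607/544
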